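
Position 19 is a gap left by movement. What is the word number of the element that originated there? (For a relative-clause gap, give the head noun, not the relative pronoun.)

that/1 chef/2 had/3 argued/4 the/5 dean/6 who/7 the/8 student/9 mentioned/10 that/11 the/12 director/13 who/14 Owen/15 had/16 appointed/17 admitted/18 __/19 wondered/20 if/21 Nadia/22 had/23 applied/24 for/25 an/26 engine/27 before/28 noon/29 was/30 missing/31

6

The gap at 19 is the subject of "wondered", inside a relative clause.
The relative pronoun is "who" (word 7); it is bound by the head noun immediately before it.
Its filler is the head noun "dean", at word 6.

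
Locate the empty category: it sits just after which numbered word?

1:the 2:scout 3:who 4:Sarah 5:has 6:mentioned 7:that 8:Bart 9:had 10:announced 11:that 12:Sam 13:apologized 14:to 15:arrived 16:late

14

The displaced element is "the scout" (word 2).
It is linked across 2 clause boundaries (that → that).
It functions as the object of the preposition "to" of "apologized", so the gap sits immediately after word 14 ("to").
Base order: Sarah has mentioned that Bart had announced that Sam apologized to the scout.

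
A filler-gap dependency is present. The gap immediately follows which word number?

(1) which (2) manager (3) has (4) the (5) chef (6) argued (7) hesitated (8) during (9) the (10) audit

6

The displaced element is "which manager" (word 2).
It is linked across 1 clause boundary (Ø).
It functions as the subject of "hesitated", so the gap sits immediately after word 6 ("argued").
Base order: The chef has argued that which manager hesitated during the audit.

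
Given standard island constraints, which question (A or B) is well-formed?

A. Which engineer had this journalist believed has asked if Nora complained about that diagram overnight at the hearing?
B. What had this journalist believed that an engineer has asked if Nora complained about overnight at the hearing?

In B, the wh-phrase is extracted from inside a wh-island (introduced by "if"), which blocks movement.
In A, the extraction path crosses only that-complement boundaries, which are transparent.
So A is grammatical.

A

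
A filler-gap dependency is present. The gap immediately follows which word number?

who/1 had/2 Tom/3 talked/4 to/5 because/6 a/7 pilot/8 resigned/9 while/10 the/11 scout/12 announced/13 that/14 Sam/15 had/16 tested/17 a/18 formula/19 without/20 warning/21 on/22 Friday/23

5

The displaced element is "who" (word 1).
It functions as the object of the preposition "to" of "talked", so the gap sits immediately after word 5 ("to").
Base order: Tom had talked to who because a pilot resigned while the scout announced that Sam had tested a formula without warning on Friday.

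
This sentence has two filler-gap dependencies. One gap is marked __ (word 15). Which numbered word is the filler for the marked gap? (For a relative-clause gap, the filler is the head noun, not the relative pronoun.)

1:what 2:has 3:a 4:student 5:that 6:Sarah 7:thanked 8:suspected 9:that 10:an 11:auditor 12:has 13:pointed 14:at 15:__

1

The marked gap is the object of the preposition "at" of "pointed".
Its filler is the fronted wh-phrase "what", at word 1.
(The other dependency links word 4 to a gap after word 7.)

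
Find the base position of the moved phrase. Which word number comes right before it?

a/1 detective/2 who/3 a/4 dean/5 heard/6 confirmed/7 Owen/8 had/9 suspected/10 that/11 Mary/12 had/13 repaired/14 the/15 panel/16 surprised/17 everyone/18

6

The displaced element is "a detective" (word 2).
It is linked across 1 clause boundary (Ø).
It functions as the subject of "confirmed", so the gap sits immediately after word 6 ("heard").
Base order: A dean heard a detective confirmed Owen had suspected that Mary had repaired the panel.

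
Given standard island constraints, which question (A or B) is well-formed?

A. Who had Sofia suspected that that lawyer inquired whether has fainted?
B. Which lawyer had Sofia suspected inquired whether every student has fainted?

B

In A, the wh-phrase is extracted from inside a wh-island (introduced by "whether"), which blocks movement.
In B, the extraction path crosses only that-complement boundaries, which are transparent.
So B is grammatical.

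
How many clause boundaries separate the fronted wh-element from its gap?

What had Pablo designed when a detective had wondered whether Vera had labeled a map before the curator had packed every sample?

0

"what" originates inside the matrix clause — no clause boundary is crossed.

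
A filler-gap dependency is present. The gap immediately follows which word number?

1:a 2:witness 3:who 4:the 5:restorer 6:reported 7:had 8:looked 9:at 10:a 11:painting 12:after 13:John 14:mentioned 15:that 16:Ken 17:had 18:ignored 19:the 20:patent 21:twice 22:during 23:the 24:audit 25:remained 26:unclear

The displaced element is "a witness" (word 2).
It is linked across 1 clause boundary (Ø).
It functions as the subject of "looked", so the gap sits immediately after word 6 ("reported").
Base order: The restorer reported that a witness had looked at a painting after John mentioned that Ken had ignored the patent twice during the audit.

6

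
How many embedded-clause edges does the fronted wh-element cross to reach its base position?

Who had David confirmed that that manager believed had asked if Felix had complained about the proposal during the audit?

2

"who" is extracted from the subject of "asked".
Boundaries crossed, outermost first: [that], [Ø] — 2 in total.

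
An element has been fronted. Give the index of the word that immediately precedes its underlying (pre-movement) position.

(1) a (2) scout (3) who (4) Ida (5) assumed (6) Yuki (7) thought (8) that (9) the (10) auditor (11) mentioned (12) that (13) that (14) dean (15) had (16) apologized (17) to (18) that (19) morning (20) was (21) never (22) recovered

17

The displaced element is "a scout" (word 2).
It is linked across 3 clause boundaries (Ø → that → that).
It functions as the object of the preposition "to" of "apologized", so the gap sits immediately after word 17 ("to").
Base order: Ida assumed Yuki thought that the auditor mentioned that that dean had apologized to a scout that morning.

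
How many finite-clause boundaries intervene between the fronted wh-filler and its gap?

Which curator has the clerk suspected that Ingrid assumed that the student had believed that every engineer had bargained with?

"which curator" is extracted from the PP object of "bargained".
Boundaries crossed, outermost first: [that], [that], [that] — 3 in total.

3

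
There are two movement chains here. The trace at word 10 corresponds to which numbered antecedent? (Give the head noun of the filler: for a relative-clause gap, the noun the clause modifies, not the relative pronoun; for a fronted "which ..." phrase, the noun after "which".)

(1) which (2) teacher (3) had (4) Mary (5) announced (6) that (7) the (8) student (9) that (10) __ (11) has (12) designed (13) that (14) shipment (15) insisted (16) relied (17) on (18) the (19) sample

The marked gap is inside the relative clause, the subject of "designed".
Its filler is the head noun "student" (via "that"), at word 8.
(The other dependency links word 2 to a gap after word 15.)

8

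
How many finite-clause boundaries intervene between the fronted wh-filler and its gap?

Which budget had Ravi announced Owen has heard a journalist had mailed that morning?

2

"which budget" is extracted from the object of "mailed".
Boundaries crossed, outermost first: [Ø], [Ø] — 2 in total.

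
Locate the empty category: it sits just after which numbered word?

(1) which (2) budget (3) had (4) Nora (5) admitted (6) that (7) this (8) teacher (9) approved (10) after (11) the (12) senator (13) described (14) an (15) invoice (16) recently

The displaced element is "which budget" (word 2).
It is linked across 1 clause boundary (that).
It functions as the direct object of "approved", so the gap sits immediately after word 9 ("approved").
Base order: Nora had admitted that this teacher approved which budget after the senator described an invoice recently.

9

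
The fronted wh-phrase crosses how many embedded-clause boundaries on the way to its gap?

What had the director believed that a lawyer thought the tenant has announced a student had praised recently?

3

"what" is extracted from the object of "praised".
Boundaries crossed, outermost first: [that], [Ø], [Ø] — 3 in total.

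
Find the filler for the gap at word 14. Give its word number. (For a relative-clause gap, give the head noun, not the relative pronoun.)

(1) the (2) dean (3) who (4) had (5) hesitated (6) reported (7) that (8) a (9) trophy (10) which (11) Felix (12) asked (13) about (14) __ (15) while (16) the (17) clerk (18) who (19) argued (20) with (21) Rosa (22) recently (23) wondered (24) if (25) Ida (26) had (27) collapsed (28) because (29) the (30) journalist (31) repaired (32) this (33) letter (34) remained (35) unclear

The gap at 14 is the prepositional object of "asked", inside a relative clause.
The relative pronoun is "which" (word 10); it is bound by the head noun immediately before it.
Its filler is the head noun "trophy", at word 9.

9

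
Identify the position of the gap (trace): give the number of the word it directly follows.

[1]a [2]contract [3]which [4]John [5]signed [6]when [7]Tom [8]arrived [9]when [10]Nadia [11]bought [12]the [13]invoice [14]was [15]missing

5

The displaced element is "a contract" (word 2).
It functions as the direct object of "signed", so the gap sits immediately after word 5 ("signed").
Base order: John signed a contract when Tom arrived when Nadia bought the invoice.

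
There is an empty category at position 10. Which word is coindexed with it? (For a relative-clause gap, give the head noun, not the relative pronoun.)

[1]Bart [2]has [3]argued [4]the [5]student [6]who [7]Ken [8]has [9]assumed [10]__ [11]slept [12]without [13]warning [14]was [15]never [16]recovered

5

The gap at 10 is the subject of "slept", inside a relative clause.
The relative pronoun is "who" (word 6); it is bound by the head noun immediately before it.
Its filler is the head noun "student", at word 5.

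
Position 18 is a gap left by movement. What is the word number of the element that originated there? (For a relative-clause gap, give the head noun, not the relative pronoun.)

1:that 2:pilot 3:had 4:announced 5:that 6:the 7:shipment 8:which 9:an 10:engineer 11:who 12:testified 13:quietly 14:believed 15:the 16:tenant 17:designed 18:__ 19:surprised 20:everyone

7

The gap at 18 is the object of "designed", inside a relative clause.
The relative pronoun is "which" (word 8); it is bound by the head noun immediately before it.
Its filler is the head noun "shipment", at word 7.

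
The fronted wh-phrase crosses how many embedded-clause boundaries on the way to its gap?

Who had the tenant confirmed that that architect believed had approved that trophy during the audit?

2

"who" is extracted from the subject of "approved".
Boundaries crossed, outermost first: [that], [Ø] — 2 in total.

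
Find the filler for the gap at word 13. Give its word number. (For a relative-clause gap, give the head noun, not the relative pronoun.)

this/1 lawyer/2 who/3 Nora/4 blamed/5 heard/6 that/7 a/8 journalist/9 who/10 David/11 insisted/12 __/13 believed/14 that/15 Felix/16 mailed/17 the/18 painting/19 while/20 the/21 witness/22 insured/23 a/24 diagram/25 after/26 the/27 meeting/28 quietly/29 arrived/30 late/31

The gap at 13 is the subject of "believed", inside a relative clause.
The relative pronoun is "who" (word 10); it is bound by the head noun immediately before it.
Its filler is the head noun "journalist", at word 9.

9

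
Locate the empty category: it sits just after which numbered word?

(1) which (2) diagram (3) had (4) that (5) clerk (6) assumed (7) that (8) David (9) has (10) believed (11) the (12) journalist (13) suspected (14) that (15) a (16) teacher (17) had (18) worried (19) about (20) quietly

The displaced element is "which diagram" (word 2).
It is linked across 3 clause boundaries (that → Ø → that).
It functions as the object of the preposition "about" of "worried", so the gap sits immediately after word 19 ("about").
Base order: That clerk had assumed that David has believed the journalist suspected that a teacher had worried about which diagram quietly.

19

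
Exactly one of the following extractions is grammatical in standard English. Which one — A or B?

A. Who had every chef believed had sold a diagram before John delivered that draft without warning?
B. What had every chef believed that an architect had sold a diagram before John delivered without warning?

In B, the wh-phrase is extracted from inside an adjunct island (introduced by "before"), which blocks movement.
In A, the extraction path crosses only that-complement boundaries, which are transparent.
So A is grammatical.

A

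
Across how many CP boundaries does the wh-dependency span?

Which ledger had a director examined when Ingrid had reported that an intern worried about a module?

0

"which ledger" originates inside the matrix clause — no clause boundary is crossed.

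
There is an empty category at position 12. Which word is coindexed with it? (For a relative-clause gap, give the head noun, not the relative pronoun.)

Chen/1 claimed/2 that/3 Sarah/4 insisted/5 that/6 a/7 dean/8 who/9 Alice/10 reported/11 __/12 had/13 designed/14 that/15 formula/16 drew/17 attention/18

The gap at 12 is the subject of "designed", inside a relative clause.
The relative pronoun is "who" (word 9); it is bound by the head noun immediately before it.
Its filler is the head noun "dean", at word 8.

8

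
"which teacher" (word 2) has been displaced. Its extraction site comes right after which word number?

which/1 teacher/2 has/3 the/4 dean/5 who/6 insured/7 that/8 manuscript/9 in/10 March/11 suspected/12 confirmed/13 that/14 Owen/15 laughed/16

12

The displaced element is "which teacher" (word 2).
It is linked across 1 clause boundary (Ø).
It functions as the subject of "confirmed", so the gap sits immediately after word 12 ("suspected").
Base order: The dean who insured that manuscript in March has suspected that which teacher confirmed that Owen laughed.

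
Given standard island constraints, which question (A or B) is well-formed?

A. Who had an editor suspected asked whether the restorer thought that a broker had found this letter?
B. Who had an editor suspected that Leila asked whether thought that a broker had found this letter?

In B, the wh-phrase is extracted from inside a wh-island (introduced by "whether"), which blocks movement.
In A, the extraction path crosses only that-complement boundaries, which are transparent.
So A is grammatical.

A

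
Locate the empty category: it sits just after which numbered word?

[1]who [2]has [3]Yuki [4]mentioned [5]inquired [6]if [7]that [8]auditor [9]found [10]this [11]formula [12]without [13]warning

The displaced element is "who" (word 1).
It is linked across 1 clause boundary (Ø).
It functions as the subject of "inquired", so the gap sits immediately after word 4 ("mentioned").
Base order: Yuki has mentioned that who inquired if that auditor found this formula without warning.

4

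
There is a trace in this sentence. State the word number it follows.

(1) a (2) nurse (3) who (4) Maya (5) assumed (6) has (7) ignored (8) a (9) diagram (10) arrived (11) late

The displaced element is "a nurse" (word 2).
It is linked across 1 clause boundary (Ø).
It functions as the subject of "ignored", so the gap sits immediately after word 5 ("assumed").
Base order: Maya assumed that a nurse has ignored a diagram.

5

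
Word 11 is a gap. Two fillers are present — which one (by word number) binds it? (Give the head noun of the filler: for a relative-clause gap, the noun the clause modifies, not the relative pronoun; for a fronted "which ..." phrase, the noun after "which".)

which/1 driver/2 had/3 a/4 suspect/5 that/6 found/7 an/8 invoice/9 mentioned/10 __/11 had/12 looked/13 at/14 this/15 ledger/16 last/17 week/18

The marked gap is the subject of "looked".
Its filler is the fronted wh-phrase "which driver", at word 2.
(The other dependency links word 5 to a gap after word 6.)

2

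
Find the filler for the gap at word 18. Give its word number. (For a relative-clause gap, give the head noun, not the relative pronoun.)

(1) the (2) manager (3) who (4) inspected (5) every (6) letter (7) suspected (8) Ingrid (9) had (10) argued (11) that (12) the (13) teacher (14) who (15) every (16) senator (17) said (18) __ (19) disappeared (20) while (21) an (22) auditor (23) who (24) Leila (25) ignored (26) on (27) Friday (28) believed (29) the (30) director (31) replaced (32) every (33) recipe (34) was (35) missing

13

The gap at 18 is the subject of "disappeared", inside a relative clause.
The relative pronoun is "who" (word 14); it is bound by the head noun immediately before it.
Its filler is the head noun "teacher", at word 13.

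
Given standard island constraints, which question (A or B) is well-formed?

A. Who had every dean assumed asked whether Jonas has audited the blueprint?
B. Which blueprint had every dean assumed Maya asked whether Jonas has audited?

A

In B, the wh-phrase is extracted from inside a wh-island (introduced by "whether"), which blocks movement.
In A, the extraction path crosses only that-complement boundaries, which are transparent.
So A is grammatical.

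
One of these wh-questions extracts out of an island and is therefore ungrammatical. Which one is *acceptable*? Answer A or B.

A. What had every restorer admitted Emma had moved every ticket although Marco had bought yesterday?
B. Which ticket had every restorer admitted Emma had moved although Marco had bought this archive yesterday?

B

In A, the wh-phrase is extracted from inside an adjunct island (introduced by "although"), which blocks movement.
In B, the extraction path crosses only that-complement boundaries, which are transparent.
So B is grammatical.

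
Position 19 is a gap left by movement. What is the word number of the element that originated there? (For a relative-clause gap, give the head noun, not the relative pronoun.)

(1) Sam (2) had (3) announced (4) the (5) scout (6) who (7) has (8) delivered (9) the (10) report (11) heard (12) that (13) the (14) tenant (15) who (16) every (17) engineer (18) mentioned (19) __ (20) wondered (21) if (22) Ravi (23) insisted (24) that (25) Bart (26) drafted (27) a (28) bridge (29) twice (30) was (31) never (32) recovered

The gap at 19 is the subject of "wondered", inside a relative clause.
The relative pronoun is "who" (word 15); it is bound by the head noun immediately before it.
Its filler is the head noun "tenant", at word 14.

14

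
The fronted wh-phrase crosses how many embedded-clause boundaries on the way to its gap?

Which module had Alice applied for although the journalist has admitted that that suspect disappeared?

"which module" originates inside the matrix clause — no clause boundary is crossed.

0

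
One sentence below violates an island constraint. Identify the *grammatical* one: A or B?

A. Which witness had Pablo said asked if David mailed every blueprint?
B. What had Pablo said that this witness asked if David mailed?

In B, the wh-phrase is extracted from inside a wh-island (introduced by "if"), which blocks movement.
In A, the extraction path crosses only that-complement boundaries, which are transparent.
So A is grammatical.

A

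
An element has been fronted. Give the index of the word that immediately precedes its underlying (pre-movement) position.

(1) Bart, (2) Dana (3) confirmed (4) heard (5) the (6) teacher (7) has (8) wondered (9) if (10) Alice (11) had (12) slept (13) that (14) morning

The displaced element is "Bart" (word 1).
It is linked across 1 clause boundary (Ø).
It functions as the subject of "heard", so the gap sits immediately after word 3 ("confirmed").
Base order: Dana confirmed that Bart heard the teacher has wondered if Alice had slept that morning.

3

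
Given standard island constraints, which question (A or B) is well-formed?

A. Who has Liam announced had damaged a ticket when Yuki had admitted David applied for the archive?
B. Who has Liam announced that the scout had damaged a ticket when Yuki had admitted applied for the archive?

In B, the wh-phrase is extracted from inside an adjunct island (introduced by "when"), which blocks movement.
In A, the extraction path crosses only that-complement boundaries, which are transparent.
So A is grammatical.

A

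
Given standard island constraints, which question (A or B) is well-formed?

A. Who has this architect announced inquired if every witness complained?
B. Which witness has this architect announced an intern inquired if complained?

A

In B, the wh-phrase is extracted from inside a wh-island (introduced by "if"), which blocks movement.
In A, the extraction path crosses only that-complement boundaries, which are transparent.
So A is grammatical.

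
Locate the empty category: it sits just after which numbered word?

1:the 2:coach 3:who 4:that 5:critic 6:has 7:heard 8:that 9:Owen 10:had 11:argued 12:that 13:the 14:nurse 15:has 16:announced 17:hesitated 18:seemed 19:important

The displaced element is "the coach" (word 2).
It is linked across 3 clause boundaries (that → that → Ø).
It functions as the subject of "hesitated", so the gap sits immediately after word 16 ("announced").
Base order: That critic has heard that Owen had argued that the nurse has announced that the coach hesitated.

16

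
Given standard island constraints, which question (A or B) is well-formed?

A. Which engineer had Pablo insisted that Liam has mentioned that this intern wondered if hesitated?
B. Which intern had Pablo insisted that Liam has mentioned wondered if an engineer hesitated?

B

In A, the wh-phrase is extracted from inside a wh-island (introduced by "if"), which blocks movement.
In B, the extraction path crosses only that-complement boundaries, which are transparent.
So B is grammatical.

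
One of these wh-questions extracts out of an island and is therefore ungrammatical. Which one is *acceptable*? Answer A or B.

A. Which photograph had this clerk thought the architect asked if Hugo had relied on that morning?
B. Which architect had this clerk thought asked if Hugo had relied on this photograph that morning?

B

In A, the wh-phrase is extracted from inside a wh-island (introduced by "if"), which blocks movement.
In B, the extraction path crosses only that-complement boundaries, which are transparent.
So B is grammatical.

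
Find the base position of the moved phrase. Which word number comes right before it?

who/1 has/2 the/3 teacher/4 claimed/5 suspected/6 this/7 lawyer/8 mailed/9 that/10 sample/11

The displaced element is "who" (word 1).
It is linked across 1 clause boundary (Ø).
It functions as the subject of "suspected", so the gap sits immediately after word 5 ("claimed").
Base order: The teacher has claimed who suspected this lawyer mailed that sample.

5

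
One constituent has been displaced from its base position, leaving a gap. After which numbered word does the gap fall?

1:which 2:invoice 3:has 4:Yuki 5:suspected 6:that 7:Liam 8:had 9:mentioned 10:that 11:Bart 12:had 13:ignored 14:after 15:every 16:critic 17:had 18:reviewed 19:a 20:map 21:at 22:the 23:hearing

The displaced element is "which invoice" (word 2).
It is linked across 2 clause boundaries (that → that).
It functions as the direct object of "ignored", so the gap sits immediately after word 13 ("ignored").
Base order: Yuki has suspected that Liam had mentioned that Bart had ignored which invoice after every critic had reviewed a map at the hearing.

13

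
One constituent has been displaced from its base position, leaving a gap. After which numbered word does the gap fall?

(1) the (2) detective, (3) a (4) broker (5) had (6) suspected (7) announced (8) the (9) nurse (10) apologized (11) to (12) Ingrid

The displaced element is "the detective" (word 2).
It is linked across 1 clause boundary (Ø).
It functions as the subject of "announced", so the gap sits immediately after word 6 ("suspected").
Base order: A broker had suspected the detective announced the nurse apologized to Ingrid.

6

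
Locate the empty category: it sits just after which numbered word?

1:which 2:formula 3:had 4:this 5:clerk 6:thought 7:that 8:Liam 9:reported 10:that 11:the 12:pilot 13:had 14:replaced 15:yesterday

The displaced element is "which formula" (word 2).
It is linked across 2 clause boundaries (that → that).
It functions as the direct object of "replaced", so the gap sits immediately after word 14 ("replaced").
Base order: This clerk had thought that Liam reported that the pilot had replaced which formula yesterday.

14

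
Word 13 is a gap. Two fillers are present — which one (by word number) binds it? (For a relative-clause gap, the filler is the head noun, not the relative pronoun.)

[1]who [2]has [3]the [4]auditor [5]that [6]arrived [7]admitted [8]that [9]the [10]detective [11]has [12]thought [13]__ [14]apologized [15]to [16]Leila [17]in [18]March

1

The marked gap is the subject of "apologized".
Its filler is the fronted wh-phrase "who", at word 1.
(The other dependency links word 4 to a gap after word 5.)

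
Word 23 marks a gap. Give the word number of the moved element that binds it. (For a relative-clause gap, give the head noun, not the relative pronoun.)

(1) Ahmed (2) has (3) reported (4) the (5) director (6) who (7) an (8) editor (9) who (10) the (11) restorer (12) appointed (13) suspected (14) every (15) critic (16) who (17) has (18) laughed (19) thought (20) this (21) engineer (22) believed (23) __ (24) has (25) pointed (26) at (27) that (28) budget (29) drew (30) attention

The gap at 23 is the subject of "pointed", inside a relative clause.
The relative pronoun is "who" (word 6); it is bound by the head noun immediately before it.
Its filler is the head noun "director", at word 5.

5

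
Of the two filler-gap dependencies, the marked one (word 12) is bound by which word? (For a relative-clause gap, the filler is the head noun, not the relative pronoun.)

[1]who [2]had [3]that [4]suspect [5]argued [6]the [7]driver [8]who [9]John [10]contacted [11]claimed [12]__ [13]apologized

1

The marked gap is the subject of "apologized".
Its filler is the fronted wh-phrase "who", at word 1.
(The other dependency links word 7 to a gap after word 10.)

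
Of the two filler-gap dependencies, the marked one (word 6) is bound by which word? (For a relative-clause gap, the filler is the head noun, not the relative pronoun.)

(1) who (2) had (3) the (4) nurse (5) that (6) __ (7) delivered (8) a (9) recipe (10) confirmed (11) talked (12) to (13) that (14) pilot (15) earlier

4

The marked gap is inside the relative clause, the subject of "delivered".
Its filler is the head noun "nurse" (via "that"), at word 4.
(The other dependency links word 1 to a gap after word 10.)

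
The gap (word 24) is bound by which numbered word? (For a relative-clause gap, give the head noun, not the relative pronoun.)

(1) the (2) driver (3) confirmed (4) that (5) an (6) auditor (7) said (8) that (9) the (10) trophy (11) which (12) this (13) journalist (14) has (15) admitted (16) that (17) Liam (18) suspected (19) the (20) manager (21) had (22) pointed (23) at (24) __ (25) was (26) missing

The gap at 24 is the prepositional object of "pointed", inside a relative clause.
The relative pronoun is "which" (word 11); it is bound by the head noun immediately before it.
Its filler is the head noun "trophy", at word 10.

10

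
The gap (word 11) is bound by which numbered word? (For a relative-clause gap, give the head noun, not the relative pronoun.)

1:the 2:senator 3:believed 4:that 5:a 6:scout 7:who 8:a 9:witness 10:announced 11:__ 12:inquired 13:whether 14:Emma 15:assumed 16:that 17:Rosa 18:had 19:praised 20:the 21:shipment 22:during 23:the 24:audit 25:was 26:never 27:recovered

The gap at 11 is the subject of "inquired", inside a relative clause.
The relative pronoun is "who" (word 7); it is bound by the head noun immediately before it.
Its filler is the head noun "scout", at word 6.

6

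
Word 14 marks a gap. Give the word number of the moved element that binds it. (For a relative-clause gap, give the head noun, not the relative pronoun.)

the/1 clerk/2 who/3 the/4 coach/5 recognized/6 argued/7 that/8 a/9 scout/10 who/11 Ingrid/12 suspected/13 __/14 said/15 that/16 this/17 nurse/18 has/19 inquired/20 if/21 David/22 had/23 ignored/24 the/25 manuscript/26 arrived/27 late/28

The gap at 14 is the subject of "said", inside a relative clause.
The relative pronoun is "who" (word 11); it is bound by the head noun immediately before it.
Its filler is the head noun "scout", at word 10.

10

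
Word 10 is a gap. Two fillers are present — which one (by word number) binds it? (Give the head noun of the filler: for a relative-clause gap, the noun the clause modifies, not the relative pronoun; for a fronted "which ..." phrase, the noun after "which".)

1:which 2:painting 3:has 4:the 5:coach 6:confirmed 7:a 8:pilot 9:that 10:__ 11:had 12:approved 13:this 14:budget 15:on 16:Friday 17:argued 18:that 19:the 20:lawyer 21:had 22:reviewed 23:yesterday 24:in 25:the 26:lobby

8

The marked gap is inside the relative clause, the subject of "approved".
Its filler is the head noun "pilot" (via "that"), at word 8.
(The other dependency links word 2 to a gap after word 22.)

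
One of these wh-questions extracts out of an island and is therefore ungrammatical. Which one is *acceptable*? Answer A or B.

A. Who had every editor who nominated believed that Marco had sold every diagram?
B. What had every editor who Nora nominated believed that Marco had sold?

In A, the wh-phrase is extracted from inside a complex-NP island (relative clause) (introduced by "who"), which blocks movement.
In B, the extraction path crosses only that-complement boundaries, which are transparent.
So B is grammatical.

B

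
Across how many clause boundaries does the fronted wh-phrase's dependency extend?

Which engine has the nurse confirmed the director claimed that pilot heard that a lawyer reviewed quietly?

3

"which engine" is extracted from the object of "reviewed".
Boundaries crossed, outermost first: [Ø], [Ø], [that] — 3 in total.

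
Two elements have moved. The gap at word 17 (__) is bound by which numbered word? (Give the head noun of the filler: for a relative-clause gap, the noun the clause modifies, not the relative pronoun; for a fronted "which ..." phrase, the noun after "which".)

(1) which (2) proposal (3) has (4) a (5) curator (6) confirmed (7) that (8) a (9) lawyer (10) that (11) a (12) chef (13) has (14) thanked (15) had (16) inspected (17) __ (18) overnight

The marked gap is the direct object of "inspected".
Its filler is the fronted wh-phrase "which proposal", at word 2.
(The other dependency links word 9 to a gap after word 14.)

2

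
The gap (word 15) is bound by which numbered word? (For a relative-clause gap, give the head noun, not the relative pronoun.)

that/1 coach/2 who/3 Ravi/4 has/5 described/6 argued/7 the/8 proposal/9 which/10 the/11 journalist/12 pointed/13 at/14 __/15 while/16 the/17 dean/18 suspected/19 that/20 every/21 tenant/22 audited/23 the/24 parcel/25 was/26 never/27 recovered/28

9

The gap at 15 is the prepositional object of "pointed", inside a relative clause.
The relative pronoun is "which" (word 10); it is bound by the head noun immediately before it.
Its filler is the head noun "proposal", at word 9.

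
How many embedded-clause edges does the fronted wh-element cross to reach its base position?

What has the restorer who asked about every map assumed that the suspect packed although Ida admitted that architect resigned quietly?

1

"what" is extracted from the object of "packed".
Boundaries crossed, outermost first: [that] — 1 in total.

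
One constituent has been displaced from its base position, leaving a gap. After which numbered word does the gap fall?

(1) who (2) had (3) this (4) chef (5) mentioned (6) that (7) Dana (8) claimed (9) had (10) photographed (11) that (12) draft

The displaced element is "who" (word 1).
It is linked across 2 clause boundaries (that → Ø).
It functions as the subject of "photographed", so the gap sits immediately after word 8 ("claimed").
Base order: This chef had mentioned that Dana claimed that who had photographed that draft.

8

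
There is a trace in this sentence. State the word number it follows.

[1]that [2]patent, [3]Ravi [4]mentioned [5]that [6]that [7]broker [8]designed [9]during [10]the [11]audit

The displaced element is "that patent" (word 2).
It is linked across 1 clause boundary (that).
It functions as the direct object of "designed", so the gap sits immediately after word 8 ("designed").
Base order: Ravi mentioned that that broker designed that patent during the audit.

8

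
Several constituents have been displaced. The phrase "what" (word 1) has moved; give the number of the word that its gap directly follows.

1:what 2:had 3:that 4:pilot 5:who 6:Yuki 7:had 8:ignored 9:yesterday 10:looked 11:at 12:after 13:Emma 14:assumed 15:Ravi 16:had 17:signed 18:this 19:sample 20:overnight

11

The displaced element is "what" (word 1).
It functions as the object of the preposition "at" of "looked", so the gap sits immediately after word 11 ("at").
Base order: That pilot who Yuki had ignored yesterday had looked at what after Emma assumed Ravi had signed this sample overnight.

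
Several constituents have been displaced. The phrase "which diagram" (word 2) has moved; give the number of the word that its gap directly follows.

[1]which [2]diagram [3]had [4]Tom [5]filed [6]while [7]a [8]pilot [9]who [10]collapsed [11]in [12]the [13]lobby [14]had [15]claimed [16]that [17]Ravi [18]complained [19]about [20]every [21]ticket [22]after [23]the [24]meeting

The displaced element is "which diagram" (word 2).
It functions as the direct object of "filed", so the gap sits immediately after word 5 ("filed").
Base order: Tom had filed which diagram while a pilot who collapsed in the lobby had claimed that Ravi complained about every ticket after the meeting.

5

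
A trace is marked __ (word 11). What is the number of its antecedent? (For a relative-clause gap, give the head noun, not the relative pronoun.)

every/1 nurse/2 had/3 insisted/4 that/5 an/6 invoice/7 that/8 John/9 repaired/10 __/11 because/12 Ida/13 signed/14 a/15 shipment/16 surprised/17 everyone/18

7

The gap at 11 is the object of "repaired", inside a relative clause.
The relative pronoun is "that" (word 8); it is bound by the head noun immediately before it.
Its filler is the head noun "invoice", at word 7.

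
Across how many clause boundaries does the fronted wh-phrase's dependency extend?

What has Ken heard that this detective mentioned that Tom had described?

"what" is extracted from the object of "described".
Boundaries crossed, outermost first: [that], [that] — 2 in total.

2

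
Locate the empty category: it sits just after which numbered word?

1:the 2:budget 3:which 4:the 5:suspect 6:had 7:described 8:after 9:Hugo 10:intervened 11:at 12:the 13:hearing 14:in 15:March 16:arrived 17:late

The displaced element is "the budget" (word 2).
It functions as the direct object of "described", so the gap sits immediately after word 7 ("described").
Base order: The suspect had described the budget after Hugo intervened at the hearing in March.

7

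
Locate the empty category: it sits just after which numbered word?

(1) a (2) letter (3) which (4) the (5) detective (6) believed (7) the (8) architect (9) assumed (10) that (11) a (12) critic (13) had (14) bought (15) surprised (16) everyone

The displaced element is "a letter" (word 2).
It is linked across 2 clause boundaries (Ø → that).
It functions as the direct object of "bought", so the gap sits immediately after word 14 ("bought").
Base order: The detective believed the architect assumed that a critic had bought a letter.

14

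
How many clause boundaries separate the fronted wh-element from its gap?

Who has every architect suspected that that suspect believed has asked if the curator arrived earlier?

"who" is extracted from the subject of "asked".
Boundaries crossed, outermost first: [that], [Ø] — 2 in total.

2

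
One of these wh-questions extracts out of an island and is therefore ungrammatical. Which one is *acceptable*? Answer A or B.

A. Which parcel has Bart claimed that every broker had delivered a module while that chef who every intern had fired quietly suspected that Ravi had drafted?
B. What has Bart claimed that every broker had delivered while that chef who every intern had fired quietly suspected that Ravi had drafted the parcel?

In A, the wh-phrase is extracted from inside an adjunct island (introduced by "while"), which blocks movement.
In B, the extraction path crosses only that-complement boundaries, which are transparent.
So B is grammatical.

B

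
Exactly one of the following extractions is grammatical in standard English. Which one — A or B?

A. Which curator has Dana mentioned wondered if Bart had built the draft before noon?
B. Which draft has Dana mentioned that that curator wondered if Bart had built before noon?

A

In B, the wh-phrase is extracted from inside a wh-island (introduced by "if"), which blocks movement.
In A, the extraction path crosses only that-complement boundaries, which are transparent.
So A is grammatical.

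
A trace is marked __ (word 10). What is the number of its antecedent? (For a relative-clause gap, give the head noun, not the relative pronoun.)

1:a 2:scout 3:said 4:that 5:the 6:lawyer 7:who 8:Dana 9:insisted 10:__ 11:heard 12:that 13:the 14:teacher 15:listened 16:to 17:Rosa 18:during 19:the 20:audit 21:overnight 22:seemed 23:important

The gap at 10 is the subject of "heard", inside a relative clause.
The relative pronoun is "who" (word 7); it is bound by the head noun immediately before it.
Its filler is the head noun "lawyer", at word 6.

6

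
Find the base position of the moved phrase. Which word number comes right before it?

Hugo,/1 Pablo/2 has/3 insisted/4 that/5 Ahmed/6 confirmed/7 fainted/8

7

The displaced element is "Hugo" (word 1).
It is linked across 2 clause boundaries (that → Ø).
It functions as the subject of "fainted", so the gap sits immediately after word 7 ("confirmed").
Base order: Pablo has insisted that Ahmed confirmed that Hugo fainted.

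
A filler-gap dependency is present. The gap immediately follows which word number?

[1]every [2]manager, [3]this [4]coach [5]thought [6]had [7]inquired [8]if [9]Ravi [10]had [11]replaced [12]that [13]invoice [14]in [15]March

The displaced element is "every manager" (word 2).
It is linked across 1 clause boundary (Ø).
It functions as the subject of "inquired", so the gap sits immediately after word 5 ("thought").
Base order: This coach thought every manager had inquired if Ravi had replaced that invoice in March.

5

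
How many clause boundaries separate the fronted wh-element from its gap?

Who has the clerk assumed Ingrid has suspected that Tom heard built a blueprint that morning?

3

"who" is extracted from the subject of "built".
Boundaries crossed, outermost first: [Ø], [that], [Ø] — 3 in total.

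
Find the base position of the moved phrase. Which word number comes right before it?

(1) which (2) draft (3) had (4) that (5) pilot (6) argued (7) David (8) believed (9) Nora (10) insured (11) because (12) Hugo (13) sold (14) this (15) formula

The displaced element is "which draft" (word 2).
It is linked across 2 clause boundaries (Ø → Ø).
It functions as the direct object of "insured", so the gap sits immediately after word 10 ("insured").
Base order: That pilot had argued David believed Nora insured which draft because Hugo sold this formula.

10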